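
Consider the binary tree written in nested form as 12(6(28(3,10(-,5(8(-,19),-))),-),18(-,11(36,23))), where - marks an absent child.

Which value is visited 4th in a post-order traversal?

Post-order visits the left subtree, then the right subtree, then the node.
At 12: go left to 6.
  At 6: go left to 28.
    At 28: go left to 3.
      3 is a leaf — visit 3.
    At 28: go right to 10.
      At 10: no left child.
      At 10: go right to 5.
        At 5: go left to 8.
          At 8: no left child.
          At 8: go right to 19.
            19 is a leaf — visit 19.
          Visit 8.
        At 5: no right child.
        Visit 5.
      Visit 10.
    Visit 28.
  At 6: no right child.
  Visit 6.
At 12: go right to 18.
  At 18: no left child.
  At 18: go right to 11.
    At 11: go left to 36.
      36 is a leaf — visit 36.
    At 11: go right to 23.
      23 is a leaf — visit 23.
    Visit 11.
  Visit 18.
Visit 12.
Full post-order sequence: 3, 19, 8, 5, 10, 28, 6, 36, 23, 11, 18, 12.

5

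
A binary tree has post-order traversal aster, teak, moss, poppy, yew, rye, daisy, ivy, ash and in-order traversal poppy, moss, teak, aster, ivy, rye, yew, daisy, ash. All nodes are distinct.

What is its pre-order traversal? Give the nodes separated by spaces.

The last element of post-order is the root; it splits in-order into left and right subtrees.
Root ash: left subtree has 8 nodes {poppy, moss, teak, aster, ivy, rye, yew, daisy}, right has 0 { }.
  Root ivy: left subtree has 4 nodes {poppy, moss, teak, aster}, right has 3 {rye, yew, daisy}.
    Root poppy: left subtree has 0 nodes { }, right has 3 {moss, teak, aster}.
      Root moss: left subtree has 0 nodes { }, right has 2 {teak, aster}.
        Root teak: left subtree has 0 nodes { }, right has 1 {aster}.
    Root daisy: left subtree has 2 nodes {rye, yew}, right has 0 { }.
      Root rye: left subtree has 0 nodes { }, right has 1 {yew}.

ash ivy poppy moss teak aster daisy rye yew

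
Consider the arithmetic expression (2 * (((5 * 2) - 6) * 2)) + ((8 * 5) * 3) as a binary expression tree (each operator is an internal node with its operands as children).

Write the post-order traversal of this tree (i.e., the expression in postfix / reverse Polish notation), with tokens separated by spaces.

2 5 2 * 6 - 2 * * 8 5 * 3 * +

Post-order on an expression tree gives postfix notation: for each operator, emit left operand, right operand, then the operator.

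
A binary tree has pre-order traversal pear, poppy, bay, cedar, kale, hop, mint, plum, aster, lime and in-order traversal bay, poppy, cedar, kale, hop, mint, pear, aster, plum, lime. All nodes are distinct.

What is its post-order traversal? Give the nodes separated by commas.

bay, mint, hop, kale, cedar, poppy, aster, lime, plum, pear

The first element of pre-order is the root; it splits in-order into left and right subtrees.
Root pear: left subtree has 6 nodes {bay, poppy, cedar, kale, hop, mint}, right has 3 {aster, plum, lime}.
  Root poppy: left subtree has 1 node {bay}, right has 4 {cedar, kale, hop, mint}.
    Root cedar: left subtree has 0 nodes { }, right has 3 {kale, hop, mint}.
      Root kale: left subtree has 0 nodes { }, right has 2 {hop, mint}.
        Root hop: left subtree has 0 nodes { }, right has 1 {mint}.
  Root plum: left subtree has 1 node {aster}, right has 1 {lime}.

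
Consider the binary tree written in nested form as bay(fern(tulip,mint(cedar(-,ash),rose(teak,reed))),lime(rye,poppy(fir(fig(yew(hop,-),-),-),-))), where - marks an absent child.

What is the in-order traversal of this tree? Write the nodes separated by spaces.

In-order visits the left subtree, then the node, then the right subtree.
At bay: go left to fern.
  At fern: go left to tulip.
    tulip is a leaf — visit tulip.
  Visit fern.
  At fern: go right to mint.
    At mint: go left to cedar.
      At cedar: no left child.
      Visit cedar.
      At cedar: go right to ash.
        ash is a leaf — visit ash.
    Visit mint.
    At mint: go right to rose.
      At rose: go left to teak.
        teak is a leaf — visit teak.
      Visit rose.
      At rose: go right to reed.
        reed is a leaf — visit reed.
Visit bay.
At bay: go right to lime.
  At lime: go left to rye.
    rye is a leaf — visit rye.
  Visit lime.
  At lime: go right to poppy.
    At poppy: go left to fir.
      At fir: go left to fig.
        At fig: go left to yew.
          At yew: go left to hop.
            hop is a leaf — visit hop.
          Visit yew.
          At yew: no right child.
        Visit fig.
        At fig: no right child.
      Visit fir.
      At fir: no right child.
    Visit poppy.
    At poppy: no right child.

tulip fern cedar ash mint teak rose reed bay rye lime hop yew fig fir poppy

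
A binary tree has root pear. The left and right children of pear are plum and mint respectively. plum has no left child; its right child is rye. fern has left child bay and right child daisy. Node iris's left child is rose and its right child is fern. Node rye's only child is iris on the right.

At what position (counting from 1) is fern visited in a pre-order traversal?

Pre-order visits the node, then its left subtree, then its right subtree.
Visit pear.
At pear: go left to plum.
  Visit plum.
  At plum: no left child.
  At plum: go right to rye.
    Visit rye.
    At rye: no left child.
    At rye: go right to iris.
      Visit iris.
      At iris: go left to rose.
        rose is a leaf — visit rose.
      At iris: go right to fern.
        Visit fern.
        At fern: go left to bay.
          bay is a leaf — visit bay.
        At fern: go right to daisy.
          daisy is a leaf — visit daisy.
At pear: go right to mint.
  mint is a leaf — visit mint.
Full pre-order sequence: pear, plum, rye, iris, rose, fern, bay, daisy, mint.

6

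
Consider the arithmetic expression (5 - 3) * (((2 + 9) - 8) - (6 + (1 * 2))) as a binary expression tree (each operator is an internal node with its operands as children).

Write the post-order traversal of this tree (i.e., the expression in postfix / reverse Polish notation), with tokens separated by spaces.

5 3 - 2 9 + 8 - 6 1 2 * + - *

Post-order on an expression tree gives postfix notation: for each operator, emit left operand, right operand, then the operator.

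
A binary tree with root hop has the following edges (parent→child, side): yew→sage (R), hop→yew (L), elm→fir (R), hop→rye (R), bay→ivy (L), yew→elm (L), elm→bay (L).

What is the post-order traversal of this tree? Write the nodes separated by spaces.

Post-order visits the left subtree, then the right subtree, then the node.
At hop: go left to yew.
  At yew: go left to elm.
    At elm: go left to bay.
      At bay: go left to ivy.
        ivy is a leaf — visit ivy.
      At bay: no right child.
      Visit bay.
    At elm: go right to fir.
      fir is a leaf — visit fir.
    Visit elm.
  At yew: go right to sage.
    sage is a leaf — visit sage.
  Visit yew.
At hop: go right to rye.
  rye is a leaf — visit rye.
Visit hop.

ivy bay fir elm sage yew rye hop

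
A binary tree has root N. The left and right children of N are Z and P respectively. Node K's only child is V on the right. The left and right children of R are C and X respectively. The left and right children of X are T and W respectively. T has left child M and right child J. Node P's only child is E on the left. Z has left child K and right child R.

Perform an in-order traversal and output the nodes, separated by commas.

K, V, Z, C, R, M, T, J, X, W, N, E, P

In-order visits the left subtree, then the node, then the right subtree.
At N: go left to Z.
  At Z: go left to K.
    At K: no left child.
    Visit K.
    At K: go right to V.
      V is a leaf — visit V.
  Visit Z.
  At Z: go right to R.
    At R: go left to C.
      C is a leaf — visit C.
    Visit R.
    At R: go right to X.
      At X: go left to T.
        At T: go left to M.
          M is a leaf — visit M.
        Visit T.
        At T: go right to J.
          J is a leaf — visit J.
      Visit X.
      At X: go right to W.
        W is a leaf — visit W.
Visit N.
At N: go right to P.
  At P: go left to E.
    E is a leaf — visit E.
  Visit P.
  At P: no right child.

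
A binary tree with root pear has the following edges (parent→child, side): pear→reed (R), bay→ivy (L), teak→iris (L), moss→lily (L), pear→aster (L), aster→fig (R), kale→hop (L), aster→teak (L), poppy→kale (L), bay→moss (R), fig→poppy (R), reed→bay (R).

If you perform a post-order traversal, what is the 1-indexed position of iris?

1

Post-order visits the left subtree, then the right subtree, then the node.
At pear: go left to aster.
  At aster: go left to teak.
    At teak: go left to iris.
      iris is a leaf — visit iris.
    At teak: no right child.
    Visit teak.
  At aster: go right to fig.
    At fig: no left child.
    At fig: go right to poppy.
      At poppy: go left to kale.
        At kale: go left to hop.
          hop is a leaf — visit hop.
        At kale: no right child.
        Visit kale.
      At poppy: no right child.
      Visit poppy.
    Visit fig.
  Visit aster.
At pear: go right to reed.
  At reed: no left child.
  At reed: go right to bay.
    At bay: go left to ivy.
      ivy is a leaf — visit ivy.
    At bay: go right to moss.
      At moss: go left to lily.
        lily is a leaf — visit lily.
      At moss: no right child.
      Visit moss.
    Visit bay.
  Visit reed.
Visit pear.
Full post-order sequence: iris, teak, hop, kale, poppy, fig, aster, ivy, lily, moss, bay, reed, pear.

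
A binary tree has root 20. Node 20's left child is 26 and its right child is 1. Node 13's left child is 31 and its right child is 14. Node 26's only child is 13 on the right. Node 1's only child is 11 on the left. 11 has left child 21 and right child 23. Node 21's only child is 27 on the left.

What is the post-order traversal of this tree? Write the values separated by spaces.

31 14 13 26 27 21 23 11 1 20

Post-order visits the left subtree, then the right subtree, then the node.
At 20: go left to 26.
  At 26: no left child.
  At 26: go right to 13.
    At 13: go left to 31.
      31 is a leaf — visit 31.
    At 13: go right to 14.
      14 is a leaf — visit 14.
    Visit 13.
  Visit 26.
At 20: go right to 1.
  At 1: go left to 11.
    At 11: go left to 21.
      At 21: go left to 27.
        27 is a leaf — visit 27.
      At 21: no right child.
      Visit 21.
    At 11: go right to 23.
      23 is a leaf — visit 23.
    Visit 11.
  At 1: no right child.
  Visit 1.
Visit 20.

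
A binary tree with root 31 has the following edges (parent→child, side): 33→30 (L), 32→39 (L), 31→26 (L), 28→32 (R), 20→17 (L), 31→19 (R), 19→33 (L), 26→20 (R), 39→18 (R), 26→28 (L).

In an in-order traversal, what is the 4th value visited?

In-order visits the left subtree, then the node, then the right subtree.
At 31: go left to 26.
  At 26: go left to 28.
    At 28: no left child.
    Visit 28.
    At 28: go right to 32.
      At 32: go left to 39.
        At 39: no left child.
        Visit 39.
        At 39: go right to 18.
          18 is a leaf — visit 18.
      Visit 32.
      At 32: no right child.
  Visit 26.
  At 26: go right to 20.
    At 20: go left to 17.
      17 is a leaf — visit 17.
    Visit 20.
    At 20: no right child.
Visit 31.
At 31: go right to 19.
  At 19: go left to 33.
    At 33: go left to 30.
      30 is a leaf — visit 30.
    Visit 33.
    At 33: no right child.
  Visit 19.
  At 19: no right child.
Full in-order sequence: 28, 39, 18, 32, 26, 17, 20, 31, 30, 33, 19.

32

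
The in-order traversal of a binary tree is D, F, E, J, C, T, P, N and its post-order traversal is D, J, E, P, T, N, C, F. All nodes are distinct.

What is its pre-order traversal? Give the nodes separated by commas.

F, D, C, E, J, N, T, P

The last element of post-order is the root; it splits in-order into left and right subtrees.
Root F: left subtree has 1 node {D}, right has 6 {E, J, C, T, P, N}.
  Root C: left subtree has 2 nodes {E, J}, right has 3 {T, P, N}.
    Root E: left subtree has 0 nodes { }, right has 1 {J}.
    Root N: left subtree has 2 nodes {T, P}, right has 0 { }.
      Root T: left subtree has 0 nodes { }, right has 1 {P}.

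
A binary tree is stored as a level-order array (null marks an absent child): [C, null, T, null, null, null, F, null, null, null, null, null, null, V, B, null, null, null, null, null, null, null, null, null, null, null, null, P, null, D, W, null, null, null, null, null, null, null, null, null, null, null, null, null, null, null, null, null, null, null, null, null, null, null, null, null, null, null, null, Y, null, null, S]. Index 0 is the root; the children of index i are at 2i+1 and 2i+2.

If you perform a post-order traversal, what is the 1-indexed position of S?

Post-order visits the left subtree, then the right subtree, then the node.
At C: no left child.
At C: go right to T.
  At T: no left child.
  At T: go right to F.
    At F: go left to V.
      At V: go left to P.
        P is a leaf — visit P.
      At V: no right child.
      Visit V.
    At F: go right to B.
      At B: go left to D.
        At D: go left to Y.
          Y is a leaf — visit Y.
        At D: no right child.
        Visit D.
      At B: go right to W.
        At W: no left child.
        At W: go right to S.
          S is a leaf — visit S.
        Visit W.
      Visit B.
    Visit F.
  Visit T.
Visit C.
Full post-order sequence: P, V, Y, D, S, W, B, F, T, C.

5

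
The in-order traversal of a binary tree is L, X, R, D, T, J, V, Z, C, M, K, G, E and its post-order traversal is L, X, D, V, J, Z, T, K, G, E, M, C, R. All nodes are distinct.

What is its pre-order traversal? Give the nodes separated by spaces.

The last element of post-order is the root; it splits in-order into left and right subtrees.
Root R: left subtree has 2 nodes {L, X}, right has 10 {D, T, J, V, Z, C, M, K, G, E}.
  Root X: left subtree has 1 node {L}, right has 0 { }.
  Root C: left subtree has 5 nodes {D, T, J, V, Z}, right has 4 {M, K, G, E}.
    Root T: left subtree has 1 node {D}, right has 3 {J, V, Z}.
      Root Z: left subtree has 2 nodes {J, V}, right has 0 { }.
        Root J: left subtree has 0 nodes { }, right has 1 {V}.
    Root M: left subtree has 0 nodes { }, right has 3 {K, G, E}.
      Root E: left subtree has 2 nodes {K, G}, right has 0 { }.
        Root G: left subtree has 1 node {K}, right has 0 { }.

R X L C T D Z J V M E G K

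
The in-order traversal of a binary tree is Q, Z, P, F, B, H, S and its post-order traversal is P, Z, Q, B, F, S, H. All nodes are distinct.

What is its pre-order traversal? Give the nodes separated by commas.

H, F, Q, Z, P, B, S

The last element of post-order is the root; it splits in-order into left and right subtrees.
Root H: left subtree has 5 nodes {Q, Z, P, F, B}, right has 1 {S}.
  Root F: left subtree has 3 nodes {Q, Z, P}, right has 1 {B}.
    Root Q: left subtree has 0 nodes { }, right has 2 {Z, P}.
      Root Z: left subtree has 0 nodes { }, right has 1 {P}.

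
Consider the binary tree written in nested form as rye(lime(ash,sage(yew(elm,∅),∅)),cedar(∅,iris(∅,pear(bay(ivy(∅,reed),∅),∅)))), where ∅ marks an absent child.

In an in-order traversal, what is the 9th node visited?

ivy

In-order visits the left subtree, then the node, then the right subtree.
At rye: go left to lime.
  At lime: go left to ash.
    ash is a leaf — visit ash.
  Visit lime.
  At lime: go right to sage.
    At sage: go left to yew.
      At yew: go left to elm.
        elm is a leaf — visit elm.
      Visit yew.
      At yew: no right child.
    Visit sage.
    At sage: no right child.
Visit rye.
At rye: go right to cedar.
  At cedar: no left child.
  Visit cedar.
  At cedar: go right to iris.
    At iris: no left child.
    Visit iris.
    At iris: go right to pear.
      At pear: go left to bay.
        At bay: go left to ivy.
          At ivy: no left child.
          Visit ivy.
          At ivy: go right to reed.
            reed is a leaf — visit reed.
        Visit bay.
        At bay: no right child.
      Visit pear.
      At pear: no right child.
Full in-order sequence: ash, lime, elm, yew, sage, rye, cedar, iris, ivy, reed, bay, pear.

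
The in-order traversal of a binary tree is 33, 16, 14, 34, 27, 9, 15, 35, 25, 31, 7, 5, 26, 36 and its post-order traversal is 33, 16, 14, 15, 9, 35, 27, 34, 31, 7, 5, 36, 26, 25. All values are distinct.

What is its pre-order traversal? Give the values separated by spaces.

The last element of post-order is the root; it splits in-order into left and right subtrees.
Root 25: left subtree has 8 nodes {33, 16, 14, 34, 27, 9, 15, 35}, right has 5 {31, 7, 5, 26, 36}.
  Root 34: left subtree has 3 nodes {33, 16, 14}, right has 4 {27, 9, 15, 35}.
    Root 14: left subtree has 2 nodes {33, 16}, right has 0 { }.
      Root 16: left subtree has 1 node {33}, right has 0 { }.
    Root 27: left subtree has 0 nodes { }, right has 3 {9, 15, 35}.
      Root 35: left subtree has 2 nodes {9, 15}, right has 0 { }.
        Root 9: left subtree has 0 nodes { }, right has 1 {15}.
  Root 26: left subtree has 3 nodes {31, 7, 5}, right has 1 {36}.
    Root 5: left subtree has 2 nodes {31, 7}, right has 0 { }.
      Root 7: left subtree has 1 node {31}, right has 0 { }.

25 34 14 16 33 27 35 9 15 26 5 7 31 36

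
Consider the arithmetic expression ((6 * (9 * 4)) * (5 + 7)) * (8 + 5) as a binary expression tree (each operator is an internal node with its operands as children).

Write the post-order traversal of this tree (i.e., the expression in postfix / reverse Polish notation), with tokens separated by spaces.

6 9 4 * * 5 7 + * 8 5 + *

Post-order on an expression tree gives postfix notation: for each operator, emit left operand, right operand, then the operator.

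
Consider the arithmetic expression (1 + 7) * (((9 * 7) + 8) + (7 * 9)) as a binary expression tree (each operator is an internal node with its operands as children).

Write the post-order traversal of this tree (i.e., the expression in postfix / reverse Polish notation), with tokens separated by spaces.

1 7 + 9 7 * 8 + 7 9 * + *

Post-order on an expression tree gives postfix notation: for each operator, emit left operand, right operand, then the operator.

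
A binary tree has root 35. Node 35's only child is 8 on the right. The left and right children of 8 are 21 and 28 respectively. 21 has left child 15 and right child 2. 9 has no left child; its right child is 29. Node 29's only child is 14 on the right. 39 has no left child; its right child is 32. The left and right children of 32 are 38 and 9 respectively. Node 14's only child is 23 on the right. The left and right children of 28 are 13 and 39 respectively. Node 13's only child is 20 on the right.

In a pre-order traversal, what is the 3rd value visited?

21

Pre-order visits the node, then its left subtree, then its right subtree.
Visit 35.
At 35: no left child.
At 35: go right to 8.
  Visit 8.
  At 8: go left to 21.
    Visit 21.
    At 21: go left to 15.
      15 is a leaf — visit 15.
    At 21: go right to 2.
      2 is a leaf — visit 2.
  At 8: go right to 28.
    Visit 28.
    At 28: go left to 13.
      Visit 13.
      At 13: no left child.
      At 13: go right to 20.
        20 is a leaf — visit 20.
    At 28: go right to 39.
      Visit 39.
      At 39: no left child.
      At 39: go right to 32.
        Visit 32.
        At 32: go left to 38.
          38 is a leaf — visit 38.
        At 32: go right to 9.
          Visit 9.
          At 9: no left child.
          At 9: go right to 29.
            Visit 29.
            At 29: no left child.
            At 29: go right to 14.
              Visit 14.
              At 14: no left child.
              At 14: go right to 23.
                23 is a leaf — visit 23.
Full pre-order sequence: 35, 8, 21, 15, 2, 28, 13, 20, 39, 32, 38, 9, 29, 14, 23.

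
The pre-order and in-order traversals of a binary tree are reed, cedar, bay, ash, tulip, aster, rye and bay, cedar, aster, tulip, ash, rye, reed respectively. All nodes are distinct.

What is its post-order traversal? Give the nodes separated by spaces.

The first element of pre-order is the root; it splits in-order into left and right subtrees.
Root reed: left subtree has 6 nodes {bay, cedar, aster, tulip, ash, rye}, right has 0 { }.
  Root cedar: left subtree has 1 node {bay}, right has 4 {aster, tulip, ash, rye}.
    Root ash: left subtree has 2 nodes {aster, tulip}, right has 1 {rye}.
      Root tulip: left subtree has 1 node {aster}, right has 0 { }.

bay aster tulip rye ash cedar reed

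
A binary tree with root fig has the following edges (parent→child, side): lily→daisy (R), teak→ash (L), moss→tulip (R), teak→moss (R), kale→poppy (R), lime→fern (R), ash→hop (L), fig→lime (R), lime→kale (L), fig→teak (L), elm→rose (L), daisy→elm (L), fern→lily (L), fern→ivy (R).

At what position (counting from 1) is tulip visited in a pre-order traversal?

6

Pre-order visits the node, then its left subtree, then its right subtree.
Visit fig.
At fig: go left to teak.
  Visit teak.
  At teak: go left to ash.
    Visit ash.
    At ash: go left to hop.
      hop is a leaf — visit hop.
    At ash: no right child.
  At teak: go right to moss.
    Visit moss.
    At moss: no left child.
    At moss: go right to tulip.
      tulip is a leaf — visit tulip.
At fig: go right to lime.
  Visit lime.
  At lime: go left to kale.
    Visit kale.
    At kale: no left child.
    At kale: go right to poppy.
      poppy is a leaf — visit poppy.
  At lime: go right to fern.
    Visit fern.
    At fern: go left to lily.
      Visit lily.
      At lily: no left child.
      At lily: go right to daisy.
        Visit daisy.
        At daisy: go left to elm.
          Visit elm.
          At elm: go left to rose.
            rose is a leaf — visit rose.
          At elm: no right child.
        At daisy: no right child.
    At fern: go right to ivy.
      ivy is a leaf — visit ivy.
Full pre-order sequence: fig, teak, ash, hop, moss, tulip, lime, kale, poppy, fern, lily, daisy, elm, rose, ivy.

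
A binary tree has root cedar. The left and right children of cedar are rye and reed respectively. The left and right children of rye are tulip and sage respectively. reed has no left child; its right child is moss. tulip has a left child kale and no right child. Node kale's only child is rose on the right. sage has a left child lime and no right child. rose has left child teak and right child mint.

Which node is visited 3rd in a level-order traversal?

reed

Level-order visits nodes level by level from the root, left to right within each level.
Level 0: cedar
Level 1: rye, reed
Level 2: tulip, sage, moss
Level 3: kale, lime
Level 4: rose
Level 5: teak, mint
Full level-order sequence: cedar, rye, reed, tulip, sage, moss, kale, lime, rose, teak, mint.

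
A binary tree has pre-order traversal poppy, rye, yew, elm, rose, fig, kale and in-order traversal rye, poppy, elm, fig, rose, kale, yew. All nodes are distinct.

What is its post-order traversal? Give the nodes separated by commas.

The first element of pre-order is the root; it splits in-order into left and right subtrees.
Root poppy: left subtree has 1 node {rye}, right has 5 {elm, fig, rose, kale, yew}.
  Root yew: left subtree has 4 nodes {elm, fig, rose, kale}, right has 0 { }.
    Root elm: left subtree has 0 nodes { }, right has 3 {fig, rose, kale}.
      Root rose: left subtree has 1 node {fig}, right has 1 {kale}.

rye, fig, kale, rose, elm, yew, poppy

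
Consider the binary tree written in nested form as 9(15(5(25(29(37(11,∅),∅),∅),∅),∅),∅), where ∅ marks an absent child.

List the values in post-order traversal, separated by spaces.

Post-order visits the left subtree, then the right subtree, then the node.
At 9: go left to 15.
  At 15: go left to 5.
    At 5: go left to 25.
      At 25: go left to 29.
        At 29: go left to 37.
          At 37: go left to 11.
            11 is a leaf — visit 11.
          At 37: no right child.
          Visit 37.
        At 29: no right child.
        Visit 29.
      At 25: no right child.
      Visit 25.
    At 5: no right child.
    Visit 5.
  At 15: no right child.
  Visit 15.
At 9: no right child.
Visit 9.

11 37 29 25 5 15 9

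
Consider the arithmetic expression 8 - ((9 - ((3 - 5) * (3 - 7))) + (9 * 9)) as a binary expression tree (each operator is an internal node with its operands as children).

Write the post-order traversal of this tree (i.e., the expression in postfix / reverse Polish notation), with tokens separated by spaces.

8 9 3 5 - 3 7 - * - 9 9 * + -

Post-order on an expression tree gives postfix notation: for each operator, emit left operand, right operand, then the operator.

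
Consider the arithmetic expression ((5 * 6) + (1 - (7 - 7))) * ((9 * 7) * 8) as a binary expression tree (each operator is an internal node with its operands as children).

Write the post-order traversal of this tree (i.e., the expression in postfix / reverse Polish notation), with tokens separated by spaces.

5 6 * 1 7 7 - - + 9 7 * 8 * *

Post-order on an expression tree gives postfix notation: for each operator, emit left operand, right operand, then the operator.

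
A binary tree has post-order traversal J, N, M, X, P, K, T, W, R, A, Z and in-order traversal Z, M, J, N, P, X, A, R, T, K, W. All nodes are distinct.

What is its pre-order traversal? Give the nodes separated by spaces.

Z A P M N J X R W T K

The last element of post-order is the root; it splits in-order into left and right subtrees.
Root Z: left subtree has 0 nodes { }, right has 10 {M, J, N, P, X, A, R, T, K, W}.
  Root A: left subtree has 5 nodes {M, J, N, P, X}, right has 4 {R, T, K, W}.
    Root P: left subtree has 3 nodes {M, J, N}, right has 1 {X}.
      Root M: left subtree has 0 nodes { }, right has 2 {J, N}.
        Root N: left subtree has 1 node {J}, right has 0 { }.
    Root R: left subtree has 0 nodes { }, right has 3 {T, K, W}.
      Root W: left subtree has 2 nodes {T, K}, right has 0 { }.
        Root T: left subtree has 0 nodes { }, right has 1 {K}.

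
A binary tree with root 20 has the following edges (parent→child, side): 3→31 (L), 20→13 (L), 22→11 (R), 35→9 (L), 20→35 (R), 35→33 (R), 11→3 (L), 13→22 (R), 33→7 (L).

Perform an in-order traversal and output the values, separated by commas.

In-order visits the left subtree, then the node, then the right subtree.
At 20: go left to 13.
  At 13: no left child.
  Visit 13.
  At 13: go right to 22.
    At 22: no left child.
    Visit 22.
    At 22: go right to 11.
      At 11: go left to 3.
        At 3: go left to 31.
          31 is a leaf — visit 31.
        Visit 3.
        At 3: no right child.
      Visit 11.
      At 11: no right child.
Visit 20.
At 20: go right to 35.
  At 35: go left to 9.
    9 is a leaf — visit 9.
  Visit 35.
  At 35: go right to 33.
    At 33: go left to 7.
      7 is a leaf — visit 7.
    Visit 33.
    At 33: no right child.

13, 22, 31, 3, 11, 20, 9, 35, 7, 33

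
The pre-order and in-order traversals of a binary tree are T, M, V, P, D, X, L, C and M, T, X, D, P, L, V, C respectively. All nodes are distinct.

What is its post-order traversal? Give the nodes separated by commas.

The first element of pre-order is the root; it splits in-order into left and right subtrees.
Root T: left subtree has 1 node {M}, right has 6 {X, D, P, L, V, C}.
  Root V: left subtree has 4 nodes {X, D, P, L}, right has 1 {C}.
    Root P: left subtree has 2 nodes {X, D}, right has 1 {L}.
      Root D: left subtree has 1 node {X}, right has 0 { }.

M, X, D, L, P, C, V, T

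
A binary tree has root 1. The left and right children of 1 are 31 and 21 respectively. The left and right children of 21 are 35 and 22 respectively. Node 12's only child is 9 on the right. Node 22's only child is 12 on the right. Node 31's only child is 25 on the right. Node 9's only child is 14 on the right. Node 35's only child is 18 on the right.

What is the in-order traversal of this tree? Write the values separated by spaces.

In-order visits the left subtree, then the node, then the right subtree.
At 1: go left to 31.
  At 31: no left child.
  Visit 31.
  At 31: go right to 25.
    25 is a leaf — visit 25.
Visit 1.
At 1: go right to 21.
  At 21: go left to 35.
    At 35: no left child.
    Visit 35.
    At 35: go right to 18.
      18 is a leaf — visit 18.
  Visit 21.
  At 21: go right to 22.
    At 22: no left child.
    Visit 22.
    At 22: go right to 12.
      At 12: no left child.
      Visit 12.
      At 12: go right to 9.
        At 9: no left child.
        Visit 9.
        At 9: go right to 14.
          14 is a leaf — visit 14.

31 25 1 35 18 21 22 12 9 14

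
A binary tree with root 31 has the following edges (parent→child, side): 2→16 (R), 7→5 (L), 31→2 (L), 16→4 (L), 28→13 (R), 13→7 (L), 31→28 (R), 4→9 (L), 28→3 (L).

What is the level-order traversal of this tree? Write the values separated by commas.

31, 2, 28, 16, 3, 13, 4, 7, 9, 5

Level-order visits nodes level by level from the root, left to right within each level.
Level 0: 31
Level 1: 2, 28
Level 2: 16, 3, 13
Level 3: 4, 7
Level 4: 9, 5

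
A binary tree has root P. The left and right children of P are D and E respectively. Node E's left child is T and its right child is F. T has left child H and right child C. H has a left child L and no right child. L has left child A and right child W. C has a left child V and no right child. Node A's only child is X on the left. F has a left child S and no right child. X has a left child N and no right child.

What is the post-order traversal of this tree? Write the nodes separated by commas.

D, N, X, A, W, L, H, V, C, T, S, F, E, P

Post-order visits the left subtree, then the right subtree, then the node.
At P: go left to D.
  D is a leaf — visit D.
At P: go right to E.
  At E: go left to T.
    At T: go left to H.
      At H: go left to L.
        At L: go left to A.
          At A: go left to X.
            At X: go left to N.
              N is a leaf — visit N.
            At X: no right child.
            Visit X.
          At A: no right child.
          Visit A.
        At L: go right to W.
          W is a leaf — visit W.
        Visit L.
      At H: no right child.
      Visit H.
    At T: go right to C.
      At C: go left to V.
        V is a leaf — visit V.
      At C: no right child.
      Visit C.
    Visit T.
  At E: go right to F.
    At F: go left to S.
      S is a leaf — visit S.
    At F: no right child.
    Visit F.
  Visit E.
Visit P.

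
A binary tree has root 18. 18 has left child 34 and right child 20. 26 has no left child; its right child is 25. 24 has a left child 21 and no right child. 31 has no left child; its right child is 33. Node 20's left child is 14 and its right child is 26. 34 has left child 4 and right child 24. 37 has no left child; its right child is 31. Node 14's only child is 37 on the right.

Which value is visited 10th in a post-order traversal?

Post-order visits the left subtree, then the right subtree, then the node.
At 18: go left to 34.
  At 34: go left to 4.
    4 is a leaf — visit 4.
  At 34: go right to 24.
    At 24: go left to 21.
      21 is a leaf — visit 21.
    At 24: no right child.
    Visit 24.
  Visit 34.
At 18: go right to 20.
  At 20: go left to 14.
    At 14: no left child.
    At 14: go right to 37.
      At 37: no left child.
      At 37: go right to 31.
        At 31: no left child.
        At 31: go right to 33.
          33 is a leaf — visit 33.
        Visit 31.
      Visit 37.
    Visit 14.
  At 20: go right to 26.
    At 26: no left child.
    At 26: go right to 25.
      25 is a leaf — visit 25.
    Visit 26.
  Visit 20.
Visit 18.
Full post-order sequence: 4, 21, 24, 34, 33, 31, 37, 14, 25, 26, 20, 18.

26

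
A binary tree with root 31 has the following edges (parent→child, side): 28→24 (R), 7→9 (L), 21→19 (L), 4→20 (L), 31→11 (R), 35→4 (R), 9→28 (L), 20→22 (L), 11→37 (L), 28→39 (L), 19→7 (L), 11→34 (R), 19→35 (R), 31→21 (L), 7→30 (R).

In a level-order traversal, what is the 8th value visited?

Level-order visits nodes level by level from the root, left to right within each level.
Level 0: 31
Level 1: 21, 11
Level 2: 19, 37, 34
Level 3: 7, 35
Level 4: 9, 30, 4
Level 5: 28, 20
Level 6: 39, 24, 22
Full level-order sequence: 31, 21, 11, 19, 37, 34, 7, 35, 9, 30, 4, 28, 20, 39, 24, 22.

35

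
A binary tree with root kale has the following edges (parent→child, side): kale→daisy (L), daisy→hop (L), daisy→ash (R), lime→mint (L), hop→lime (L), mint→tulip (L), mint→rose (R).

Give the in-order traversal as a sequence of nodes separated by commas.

In-order visits the left subtree, then the node, then the right subtree.
At kale: go left to daisy.
  At daisy: go left to hop.
    At hop: go left to lime.
      At lime: go left to mint.
        At mint: go left to tulip.
          tulip is a leaf — visit tulip.
        Visit mint.
        At mint: go right to rose.
          rose is a leaf — visit rose.
      Visit lime.
      At lime: no right child.
    Visit hop.
    At hop: no right child.
  Visit daisy.
  At daisy: go right to ash.
    ash is a leaf — visit ash.
Visit kale.
At kale: no right child.

tulip, mint, rose, lime, hop, daisy, ash, kale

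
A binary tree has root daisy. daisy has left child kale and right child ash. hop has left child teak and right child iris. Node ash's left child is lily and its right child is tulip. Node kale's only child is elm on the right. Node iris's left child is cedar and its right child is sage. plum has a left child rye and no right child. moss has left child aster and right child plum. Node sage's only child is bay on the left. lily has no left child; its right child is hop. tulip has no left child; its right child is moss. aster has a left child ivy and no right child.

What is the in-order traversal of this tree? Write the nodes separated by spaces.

In-order visits the left subtree, then the node, then the right subtree.
At daisy: go left to kale.
  At kale: no left child.
  Visit kale.
  At kale: go right to elm.
    elm is a leaf — visit elm.
Visit daisy.
At daisy: go right to ash.
  At ash: go left to lily.
    At lily: no left child.
    Visit lily.
    At lily: go right to hop.
      At hop: go left to teak.
        teak is a leaf — visit teak.
      Visit hop.
      At hop: go right to iris.
        At iris: go left to cedar.
          cedar is a leaf — visit cedar.
        Visit iris.
        At iris: go right to sage.
          At sage: go left to bay.
            bay is a leaf — visit bay.
          Visit sage.
          At sage: no right child.
  Visit ash.
  At ash: go right to tulip.
    At tulip: no left child.
    Visit tulip.
    At tulip: go right to moss.
      At moss: go left to aster.
        At aster: go left to ivy.
          ivy is a leaf — visit ivy.
        Visit aster.
        At aster: no right child.
      Visit moss.
      At moss: go right to plum.
        At plum: go left to rye.
          rye is a leaf — visit rye.
        Visit plum.
        At plum: no right child.

kale elm daisy lily teak hop cedar iris bay sage ash tulip ivy aster moss rye plum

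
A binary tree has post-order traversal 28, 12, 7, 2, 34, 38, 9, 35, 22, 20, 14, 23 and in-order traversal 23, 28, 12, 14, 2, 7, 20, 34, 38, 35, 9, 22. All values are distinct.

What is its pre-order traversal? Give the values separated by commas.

23, 14, 12, 28, 20, 2, 7, 22, 35, 38, 34, 9

The last element of post-order is the root; it splits in-order into left and right subtrees.
Root 23: left subtree has 0 nodes { }, right has 11 {28, 12, 14, 2, 7, 20, 34, 38, 35, 9, 22}.
  Root 14: left subtree has 2 nodes {28, 12}, right has 8 {2, 7, 20, 34, 38, 35, 9, 22}.
    Root 12: left subtree has 1 node {28}, right has 0 { }.
    Root 20: left subtree has 2 nodes {2, 7}, right has 5 {34, 38, 35, 9, 22}.
      Root 2: left subtree has 0 nodes { }, right has 1 {7}.
      Root 22: left subtree has 4 nodes {34, 38, 35, 9}, right has 0 { }.
        Root 35: left subtree has 2 nodes {34, 38}, right has 1 {9}.
          Root 38: left subtree has 1 node {34}, right has 0 { }.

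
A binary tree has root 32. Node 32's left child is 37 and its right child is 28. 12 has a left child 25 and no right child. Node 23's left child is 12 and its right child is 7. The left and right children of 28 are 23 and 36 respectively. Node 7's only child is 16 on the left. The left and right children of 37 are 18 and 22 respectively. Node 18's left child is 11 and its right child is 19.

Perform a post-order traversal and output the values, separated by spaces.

Post-order visits the left subtree, then the right subtree, then the node.
At 32: go left to 37.
  At 37: go left to 18.
    At 18: go left to 11.
      11 is a leaf — visit 11.
    At 18: go right to 19.
      19 is a leaf — visit 19.
    Visit 18.
  At 37: go right to 22.
    22 is a leaf — visit 22.
  Visit 37.
At 32: go right to 28.
  At 28: go left to 23.
    At 23: go left to 12.
      At 12: go left to 25.
        25 is a leaf — visit 25.
      At 12: no right child.
      Visit 12.
    At 23: go right to 7.
      At 7: go left to 16.
        16 is a leaf — visit 16.
      At 7: no right child.
      Visit 7.
    Visit 23.
  At 28: go right to 36.
    36 is a leaf — visit 36.
  Visit 28.
Visit 32.

11 19 18 22 37 25 12 16 7 23 36 28 32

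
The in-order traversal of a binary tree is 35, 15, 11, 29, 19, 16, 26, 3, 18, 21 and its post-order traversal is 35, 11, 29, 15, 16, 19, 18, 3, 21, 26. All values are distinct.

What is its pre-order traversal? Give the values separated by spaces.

26 19 15 35 29 11 16 21 3 18

The last element of post-order is the root; it splits in-order into left and right subtrees.
Root 26: left subtree has 6 nodes {35, 15, 11, 29, 19, 16}, right has 3 {3, 18, 21}.
  Root 19: left subtree has 4 nodes {35, 15, 11, 29}, right has 1 {16}.
    Root 15: left subtree has 1 node {35}, right has 2 {11, 29}.
      Root 29: left subtree has 1 node {11}, right has 0 { }.
  Root 21: left subtree has 2 nodes {3, 18}, right has 0 { }.
    Root 3: left subtree has 0 nodes { }, right has 1 {18}.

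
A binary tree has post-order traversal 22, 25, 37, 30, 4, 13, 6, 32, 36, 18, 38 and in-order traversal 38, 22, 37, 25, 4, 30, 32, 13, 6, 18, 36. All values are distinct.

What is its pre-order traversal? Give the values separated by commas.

38, 18, 32, 4, 37, 22, 25, 30, 6, 13, 36

The last element of post-order is the root; it splits in-order into left and right subtrees.
Root 38: left subtree has 0 nodes { }, right has 10 {22, 37, 25, 4, 30, 32, 13, 6, 18, 36}.
  Root 18: left subtree has 8 nodes {22, 37, 25, 4, 30, 32, 13, 6}, right has 1 {36}.
    Root 32: left subtree has 5 nodes {22, 37, 25, 4, 30}, right has 2 {13, 6}.
      Root 4: left subtree has 3 nodes {22, 37, 25}, right has 1 {30}.
        Root 37: left subtree has 1 node {22}, right has 1 {25}.
      Root 6: left subtree has 1 node {13}, right has 0 { }.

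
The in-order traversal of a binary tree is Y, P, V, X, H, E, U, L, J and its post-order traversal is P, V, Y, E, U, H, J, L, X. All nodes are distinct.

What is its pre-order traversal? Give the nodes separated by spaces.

The last element of post-order is the root; it splits in-order into left and right subtrees.
Root X: left subtree has 3 nodes {Y, P, V}, right has 5 {H, E, U, L, J}.
  Root Y: left subtree has 0 nodes { }, right has 2 {P, V}.
    Root V: left subtree has 1 node {P}, right has 0 { }.
  Root L: left subtree has 3 nodes {H, E, U}, right has 1 {J}.
    Root H: left subtree has 0 nodes { }, right has 2 {E, U}.
      Root U: left subtree has 1 node {E}, right has 0 { }.

X Y V P L H U E J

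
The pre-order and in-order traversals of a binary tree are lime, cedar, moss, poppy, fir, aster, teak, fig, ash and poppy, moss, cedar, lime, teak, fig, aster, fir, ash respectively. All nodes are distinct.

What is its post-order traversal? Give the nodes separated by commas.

The first element of pre-order is the root; it splits in-order into left and right subtrees.
Root lime: left subtree has 3 nodes {poppy, moss, cedar}, right has 5 {teak, fig, aster, fir, ash}.
  Root cedar: left subtree has 2 nodes {poppy, moss}, right has 0 { }.
    Root moss: left subtree has 1 node {poppy}, right has 0 { }.
  Root fir: left subtree has 3 nodes {teak, fig, aster}, right has 1 {ash}.
    Root aster: left subtree has 2 nodes {teak, fig}, right has 0 { }.
      Root teak: left subtree has 0 nodes { }, right has 1 {fig}.

poppy, moss, cedar, fig, teak, aster, ash, fir, lime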